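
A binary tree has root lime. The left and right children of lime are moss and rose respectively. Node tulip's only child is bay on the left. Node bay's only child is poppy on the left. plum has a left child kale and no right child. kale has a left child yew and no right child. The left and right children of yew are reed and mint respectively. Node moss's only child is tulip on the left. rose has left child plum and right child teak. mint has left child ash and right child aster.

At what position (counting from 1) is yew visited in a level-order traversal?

10

Level-order visits nodes level by level from the root, left to right within each level.
Level 0: lime
Level 1: moss, rose
Level 2: tulip, plum, teak
Level 3: bay, kale
Level 4: poppy, yew
Level 5: reed, mint
Level 6: ash, aster
Full level-order sequence: lime, moss, rose, tulip, plum, teak, bay, kale, poppy, yew, reed, mint, ash, aster.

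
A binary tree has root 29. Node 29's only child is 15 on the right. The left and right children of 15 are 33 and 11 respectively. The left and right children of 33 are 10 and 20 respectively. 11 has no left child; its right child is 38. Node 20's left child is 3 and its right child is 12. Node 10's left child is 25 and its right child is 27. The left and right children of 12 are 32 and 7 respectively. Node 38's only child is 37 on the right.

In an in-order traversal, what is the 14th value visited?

37

In-order visits the left subtree, then the node, then the right subtree.
At 29: no left child.
Visit 29.
At 29: go right to 15.
  At 15: go left to 33.
    At 33: go left to 10.
      At 10: go left to 25.
        25 is a leaf — visit 25.
      Visit 10.
      At 10: go right to 27.
        27 is a leaf — visit 27.
    Visit 33.
    At 33: go right to 20.
      At 20: go left to 3.
        3 is a leaf — visit 3.
      Visit 20.
      At 20: go right to 12.
        At 12: go left to 32.
          32 is a leaf — visit 32.
        Visit 12.
        At 12: go right to 7.
          7 is a leaf — visit 7.
  Visit 15.
  At 15: go right to 11.
    At 11: no left child.
    Visit 11.
    At 11: go right to 38.
      At 38: no left child.
      Visit 38.
      At 38: go right to 37.
        37 is a leaf — visit 37.
Full in-order sequence: 29, 25, 10, 27, 33, 3, 20, 32, 12, 7, 15, 11, 38, 37.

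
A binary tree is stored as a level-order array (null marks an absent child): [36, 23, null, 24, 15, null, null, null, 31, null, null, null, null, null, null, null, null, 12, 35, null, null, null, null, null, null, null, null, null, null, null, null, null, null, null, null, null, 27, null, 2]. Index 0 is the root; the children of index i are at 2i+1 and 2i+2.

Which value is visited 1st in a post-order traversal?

Post-order visits the left subtree, then the right subtree, then the node.
At 36: go left to 23.
  At 23: go left to 24.
    At 24: no left child.
    At 24: go right to 31.
      At 31: go left to 12.
        At 12: no left child.
        At 12: go right to 27.
          27 is a leaf — visit 27.
        Visit 12.
      At 31: go right to 35.
        At 35: no left child.
        At 35: go right to 2.
          2 is a leaf — visit 2.
        Visit 35.
      Visit 31.
    Visit 24.
  At 23: go right to 15.
    15 is a leaf — visit 15.
  Visit 23.
At 36: no right child.
Visit 36.
Full post-order sequence: 27, 12, 2, 35, 31, 24, 15, 23, 36.

27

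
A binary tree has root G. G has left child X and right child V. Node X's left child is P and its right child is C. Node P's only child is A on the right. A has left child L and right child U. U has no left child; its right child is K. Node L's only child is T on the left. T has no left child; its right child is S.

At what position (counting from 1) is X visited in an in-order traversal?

8

In-order visits the left subtree, then the node, then the right subtree.
At G: go left to X.
  At X: go left to P.
    At P: no left child.
    Visit P.
    At P: go right to A.
      At A: go left to L.
        At L: go left to T.
          At T: no left child.
          Visit T.
          At T: go right to S.
            S is a leaf — visit S.
        Visit L.
        At L: no right child.
      Visit A.
      At A: go right to U.
        At U: no left child.
        Visit U.
        At U: go right to K.
          K is a leaf — visit K.
  Visit X.
  At X: go right to C.
    C is a leaf — visit C.
Visit G.
At G: go right to V.
  V is a leaf — visit V.
Full in-order sequence: P, T, S, L, A, U, K, X, C, G, V.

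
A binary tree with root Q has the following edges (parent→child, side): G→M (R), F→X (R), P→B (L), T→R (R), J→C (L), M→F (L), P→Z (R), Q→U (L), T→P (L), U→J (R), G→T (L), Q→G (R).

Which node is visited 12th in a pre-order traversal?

F

Pre-order visits the node, then its left subtree, then its right subtree.
Visit Q.
At Q: go left to U.
  Visit U.
  At U: no left child.
  At U: go right to J.
    Visit J.
    At J: go left to C.
      C is a leaf — visit C.
    At J: no right child.
At Q: go right to G.
  Visit G.
  At G: go left to T.
    Visit T.
    At T: go left to P.
      Visit P.
      At P: go left to B.
        B is a leaf — visit B.
      At P: go right to Z.
        Z is a leaf — visit Z.
    At T: go right to R.
      R is a leaf — visit R.
  At G: go right to M.
    Visit M.
    At M: go left to F.
      Visit F.
      At F: no left child.
      At F: go right to X.
        X is a leaf — visit X.
    At M: no right child.
Full pre-order sequence: Q, U, J, C, G, T, P, B, Z, R, M, F, X.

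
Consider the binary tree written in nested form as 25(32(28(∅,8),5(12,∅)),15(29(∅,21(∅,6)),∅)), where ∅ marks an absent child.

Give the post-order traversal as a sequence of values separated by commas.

Post-order visits the left subtree, then the right subtree, then the node.
At 25: go left to 32.
  At 32: go left to 28.
    At 28: no left child.
    At 28: go right to 8.
      8 is a leaf — visit 8.
    Visit 28.
  At 32: go right to 5.
    At 5: go left to 12.
      12 is a leaf — visit 12.
    At 5: no right child.
    Visit 5.
  Visit 32.
At 25: go right to 15.
  At 15: go left to 29.
    At 29: no left child.
    At 29: go right to 21.
      At 21: no left child.
      At 21: go right to 6.
        6 is a leaf — visit 6.
      Visit 21.
    Visit 29.
  At 15: no right child.
  Visit 15.
Visit 25.

8, 28, 12, 5, 32, 6, 21, 29, 15, 25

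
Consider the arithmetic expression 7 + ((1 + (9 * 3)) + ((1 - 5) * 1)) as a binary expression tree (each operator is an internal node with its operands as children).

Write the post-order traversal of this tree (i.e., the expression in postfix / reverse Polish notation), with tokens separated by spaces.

7 1 9 3 * + 1 5 - 1 * + +

Post-order on an expression tree gives postfix notation: for each operator, emit left operand, right operand, then the operator.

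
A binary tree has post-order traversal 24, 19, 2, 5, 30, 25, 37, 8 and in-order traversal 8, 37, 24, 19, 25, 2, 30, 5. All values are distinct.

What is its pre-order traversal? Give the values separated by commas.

8, 37, 25, 19, 24, 30, 2, 5

The last element of post-order is the root; it splits in-order into left and right subtrees.
Root 8: left subtree has 0 nodes { }, right has 7 {37, 24, 19, 25, 2, 30, 5}.
  Root 37: left subtree has 0 nodes { }, right has 6 {24, 19, 25, 2, 30, 5}.
    Root 25: left subtree has 2 nodes {24, 19}, right has 3 {2, 30, 5}.
      Root 19: left subtree has 1 node {24}, right has 0 { }.
      Root 30: left subtree has 1 node {2}, right has 1 {5}.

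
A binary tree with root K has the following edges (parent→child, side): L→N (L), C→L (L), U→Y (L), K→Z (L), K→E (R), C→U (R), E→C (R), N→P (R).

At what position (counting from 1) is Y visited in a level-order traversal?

Level-order visits nodes level by level from the root, left to right within each level.
Level 0: K
Level 1: Z, E
Level 2: C
Level 3: L, U
Level 4: N, Y
Level 5: P
Full level-order sequence: K, Z, E, C, L, U, N, Y, P.

8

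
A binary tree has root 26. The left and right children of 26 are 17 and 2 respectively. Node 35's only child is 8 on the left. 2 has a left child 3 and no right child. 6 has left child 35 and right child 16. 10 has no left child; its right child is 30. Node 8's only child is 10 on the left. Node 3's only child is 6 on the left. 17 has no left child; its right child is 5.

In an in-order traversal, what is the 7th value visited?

35

In-order visits the left subtree, then the node, then the right subtree.
At 26: go left to 17.
  At 17: no left child.
  Visit 17.
  At 17: go right to 5.
    5 is a leaf — visit 5.
Visit 26.
At 26: go right to 2.
  At 2: go left to 3.
    At 3: go left to 6.
      At 6: go left to 35.
        At 35: go left to 8.
          At 8: go left to 10.
            At 10: no left child.
            Visit 10.
            At 10: go right to 30.
              30 is a leaf — visit 30.
          Visit 8.
          At 8: no right child.
        Visit 35.
        At 35: no right child.
      Visit 6.
      At 6: go right to 16.
        16 is a leaf — visit 16.
    Visit 3.
    At 3: no right child.
  Visit 2.
  At 2: no right child.
Full in-order sequence: 17, 5, 26, 10, 30, 8, 35, 6, 16, 3, 2.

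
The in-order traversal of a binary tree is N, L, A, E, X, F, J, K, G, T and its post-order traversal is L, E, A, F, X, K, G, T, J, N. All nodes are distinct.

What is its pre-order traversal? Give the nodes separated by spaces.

The last element of post-order is the root; it splits in-order into left and right subtrees.
Root N: left subtree has 0 nodes { }, right has 9 {L, A, E, X, F, J, K, G, T}.
  Root J: left subtree has 5 nodes {L, A, E, X, F}, right has 3 {K, G, T}.
    Root X: left subtree has 3 nodes {L, A, E}, right has 1 {F}.
      Root A: left subtree has 1 node {L}, right has 1 {E}.
    Root T: left subtree has 2 nodes {K, G}, right has 0 { }.
      Root G: left subtree has 1 node {K}, right has 0 { }.

N J X A L E F T G K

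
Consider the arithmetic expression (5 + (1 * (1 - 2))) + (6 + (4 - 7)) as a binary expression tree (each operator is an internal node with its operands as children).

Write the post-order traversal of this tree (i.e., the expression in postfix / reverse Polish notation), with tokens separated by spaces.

5 1 1 2 - * + 6 4 7 - + +

Post-order on an expression tree gives postfix notation: for each operator, emit left operand, right operand, then the operator.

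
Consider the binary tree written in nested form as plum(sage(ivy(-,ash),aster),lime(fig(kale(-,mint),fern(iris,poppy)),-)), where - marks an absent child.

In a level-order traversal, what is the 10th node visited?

Level-order visits nodes level by level from the root, left to right within each level.
Level 0: plum
Level 1: sage, lime
Level 2: ivy, aster, fig
Level 3: ash, kale, fern
Level 4: mint, iris, poppy
Full level-order sequence: plum, sage, lime, ivy, aster, fig, ash, kale, fern, mint, iris, poppy.

mint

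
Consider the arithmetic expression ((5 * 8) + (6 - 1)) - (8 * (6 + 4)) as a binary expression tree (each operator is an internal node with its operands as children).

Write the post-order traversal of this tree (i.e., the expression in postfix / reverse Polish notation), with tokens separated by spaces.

5 8 * 6 1 - + 8 6 4 + * -

Post-order on an expression tree gives postfix notation: for each operator, emit left operand, right operand, then the operator.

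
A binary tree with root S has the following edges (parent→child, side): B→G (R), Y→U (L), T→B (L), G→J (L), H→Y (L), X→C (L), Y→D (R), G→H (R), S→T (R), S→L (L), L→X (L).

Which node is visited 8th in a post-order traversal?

H

Post-order visits the left subtree, then the right subtree, then the node.
At S: go left to L.
  At L: go left to X.
    At X: go left to C.
      C is a leaf — visit C.
    At X: no right child.
    Visit X.
  At L: no right child.
  Visit L.
At S: go right to T.
  At T: go left to B.
    At B: no left child.
    At B: go right to G.
      At G: go left to J.
        J is a leaf — visit J.
      At G: go right to H.
        At H: go left to Y.
          At Y: go left to U.
            U is a leaf — visit U.
          At Y: go right to D.
            D is a leaf — visit D.
          Visit Y.
        At H: no right child.
        Visit H.
      Visit G.
    Visit B.
  At T: no right child.
  Visit T.
Visit S.
Full post-order sequence: C, X, L, J, U, D, Y, H, G, B, T, S.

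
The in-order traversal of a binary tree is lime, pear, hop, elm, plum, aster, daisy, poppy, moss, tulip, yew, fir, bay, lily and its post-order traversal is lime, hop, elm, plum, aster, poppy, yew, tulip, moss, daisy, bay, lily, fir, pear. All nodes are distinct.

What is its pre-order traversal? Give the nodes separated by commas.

pear, lime, fir, daisy, aster, plum, elm, hop, moss, poppy, tulip, yew, lily, bay

The last element of post-order is the root; it splits in-order into left and right subtrees.
Root pear: left subtree has 1 node {lime}, right has 12 {hop, elm, plum, aster, daisy, poppy, moss, tulip, yew, fir, bay, lily}.
  Root fir: left subtree has 9 nodes {hop, elm, plum, aster, daisy, poppy, moss, tulip, yew}, right has 2 {bay, lily}.
    Root daisy: left subtree has 4 nodes {hop, elm, plum, aster}, right has 4 {poppy, moss, tulip, yew}.
      Root aster: left subtree has 3 nodes {hop, elm, plum}, right has 0 { }.
        Root plum: left subtree has 2 nodes {hop, elm}, right has 0 { }.
          Root elm: left subtree has 1 node {hop}, right has 0 { }.
      Root moss: left subtree has 1 node {poppy}, right has 2 {tulip, yew}.
        Root tulip: left subtree has 0 nodes { }, right has 1 {yew}.
    Root lily: left subtree has 1 node {bay}, right has 0 { }.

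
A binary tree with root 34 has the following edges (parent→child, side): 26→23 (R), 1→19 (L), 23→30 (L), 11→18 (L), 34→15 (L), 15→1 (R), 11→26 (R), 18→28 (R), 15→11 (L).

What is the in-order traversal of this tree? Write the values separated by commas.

18, 28, 11, 26, 30, 23, 15, 19, 1, 34

In-order visits the left subtree, then the node, then the right subtree.
At 34: go left to 15.
  At 15: go left to 11.
    At 11: go left to 18.
      At 18: no left child.
      Visit 18.
      At 18: go right to 28.
        28 is a leaf — visit 28.
    Visit 11.
    At 11: go right to 26.
      At 26: no left child.
      Visit 26.
      At 26: go right to 23.
        At 23: go left to 30.
          30 is a leaf — visit 30.
        Visit 23.
        At 23: no right child.
  Visit 15.
  At 15: go right to 1.
    At 1: go left to 19.
      19 is a leaf — visit 19.
    Visit 1.
    At 1: no right child.
Visit 34.
At 34: no right child.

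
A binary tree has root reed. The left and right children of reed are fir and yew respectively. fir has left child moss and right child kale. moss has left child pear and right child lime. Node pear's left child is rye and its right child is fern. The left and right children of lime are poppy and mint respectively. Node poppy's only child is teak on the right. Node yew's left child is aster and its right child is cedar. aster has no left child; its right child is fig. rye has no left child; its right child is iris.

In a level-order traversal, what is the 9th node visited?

lime

Level-order visits nodes level by level from the root, left to right within each level.
Level 0: reed
Level 1: fir, yew
Level 2: moss, kale, aster, cedar
Level 3: pear, lime, fig
Level 4: rye, fern, poppy, mint
Level 5: iris, teak
Full level-order sequence: reed, fir, yew, moss, kale, aster, cedar, pear, lime, fig, rye, fern, poppy, mint, iris, teak.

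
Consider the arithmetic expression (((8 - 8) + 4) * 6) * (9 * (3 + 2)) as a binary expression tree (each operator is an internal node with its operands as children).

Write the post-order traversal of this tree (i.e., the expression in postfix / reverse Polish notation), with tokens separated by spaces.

8 8 - 4 + 6 * 9 3 2 + * *

Post-order on an expression tree gives postfix notation: for each operator, emit left operand, right operand, then the operator.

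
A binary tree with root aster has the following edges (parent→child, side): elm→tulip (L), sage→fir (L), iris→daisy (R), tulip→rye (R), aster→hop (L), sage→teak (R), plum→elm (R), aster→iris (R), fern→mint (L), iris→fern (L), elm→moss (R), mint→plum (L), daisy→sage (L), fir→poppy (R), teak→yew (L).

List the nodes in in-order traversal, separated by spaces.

hop aster plum tulip rye elm moss mint fern iris fir poppy sage yew teak daisy

In-order visits the left subtree, then the node, then the right subtree.
At aster: go left to hop.
  hop is a leaf — visit hop.
Visit aster.
At aster: go right to iris.
  At iris: go left to fern.
    At fern: go left to mint.
      At mint: go left to plum.
        At plum: no left child.
        Visit plum.
        At plum: go right to elm.
          At elm: go left to tulip.
            At tulip: no left child.
            Visit tulip.
            At tulip: go right to rye.
              rye is a leaf — visit rye.
          Visit elm.
          At elm: go right to moss.
            moss is a leaf — visit moss.
      Visit mint.
      At mint: no right child.
    Visit fern.
    At fern: no right child.
  Visit iris.
  At iris: go right to daisy.
    At daisy: go left to sage.
      At sage: go left to fir.
        At fir: no left child.
        Visit fir.
        At fir: go right to poppy.
          poppy is a leaf — visit poppy.
      Visit sage.
      At sage: go right to teak.
        At teak: go left to yew.
          yew is a leaf — visit yew.
        Visit teak.
        At teak: no right child.
    Visit daisy.
    At daisy: no right child.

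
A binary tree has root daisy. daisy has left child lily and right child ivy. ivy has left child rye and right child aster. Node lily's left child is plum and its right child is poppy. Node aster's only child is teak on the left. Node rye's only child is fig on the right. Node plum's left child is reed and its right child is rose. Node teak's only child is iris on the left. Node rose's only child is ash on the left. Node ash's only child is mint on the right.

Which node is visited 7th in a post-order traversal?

lily

Post-order visits the left subtree, then the right subtree, then the node.
At daisy: go left to lily.
  At lily: go left to plum.
    At plum: go left to reed.
      reed is a leaf — visit reed.
    At plum: go right to rose.
      At rose: go left to ash.
        At ash: no left child.
        At ash: go right to mint.
          mint is a leaf — visit mint.
        Visit ash.
      At rose: no right child.
      Visit rose.
    Visit plum.
  At lily: go right to poppy.
    poppy is a leaf — visit poppy.
  Visit lily.
At daisy: go right to ivy.
  At ivy: go left to rye.
    At rye: no left child.
    At rye: go right to fig.
      fig is a leaf — visit fig.
    Visit rye.
  At ivy: go right to aster.
    At aster: go left to teak.
      At teak: go left to iris.
        iris is a leaf — visit iris.
      At teak: no right child.
      Visit teak.
    At aster: no right child.
    Visit aster.
  Visit ivy.
Visit daisy.
Full post-order sequence: reed, mint, ash, rose, plum, poppy, lily, fig, rye, iris, teak, aster, ivy, daisy.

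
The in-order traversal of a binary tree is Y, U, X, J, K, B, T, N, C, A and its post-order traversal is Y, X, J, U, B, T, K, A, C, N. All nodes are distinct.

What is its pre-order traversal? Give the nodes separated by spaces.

The last element of post-order is the root; it splits in-order into left and right subtrees.
Root N: left subtree has 7 nodes {Y, U, X, J, K, B, T}, right has 2 {C, A}.
  Root K: left subtree has 4 nodes {Y, U, X, J}, right has 2 {B, T}.
    Root U: left subtree has 1 node {Y}, right has 2 {X, J}.
      Root J: left subtree has 1 node {X}, right has 0 { }.
    Root T: left subtree has 1 node {B}, right has 0 { }.
  Root C: left subtree has 0 nodes { }, right has 1 {A}.

N K U Y J X T B C A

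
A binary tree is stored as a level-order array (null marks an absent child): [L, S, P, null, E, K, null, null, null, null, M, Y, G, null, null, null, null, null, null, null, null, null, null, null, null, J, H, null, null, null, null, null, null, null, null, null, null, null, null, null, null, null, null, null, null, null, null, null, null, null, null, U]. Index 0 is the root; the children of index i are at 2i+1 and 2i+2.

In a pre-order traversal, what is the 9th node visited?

J

Pre-order visits the node, then its left subtree, then its right subtree.
Visit L.
At L: go left to S.
  Visit S.
  At S: no left child.
  At S: go right to E.
    Visit E.
    At E: no left child.
    At E: go right to M.
      M is a leaf — visit M.
At L: go right to P.
  Visit P.
  At P: go left to K.
    Visit K.
    At K: go left to Y.
      Y is a leaf — visit Y.
    At K: go right to G.
      Visit G.
      At G: go left to J.
        Visit J.
        At J: go left to U.
          U is a leaf — visit U.
        At J: no right child.
      At G: go right to H.
        H is a leaf — visit H.
  At P: no right child.
Full pre-order sequence: L, S, E, M, P, K, Y, G, J, U, H.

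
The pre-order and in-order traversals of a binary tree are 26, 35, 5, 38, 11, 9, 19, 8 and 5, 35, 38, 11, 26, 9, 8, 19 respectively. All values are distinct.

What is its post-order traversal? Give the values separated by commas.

5, 11, 38, 35, 8, 19, 9, 26

The first element of pre-order is the root; it splits in-order into left and right subtrees.
Root 26: left subtree has 4 nodes {5, 35, 38, 11}, right has 3 {9, 8, 19}.
  Root 35: left subtree has 1 node {5}, right has 2 {38, 11}.
    Root 38: left subtree has 0 nodes { }, right has 1 {11}.
  Root 9: left subtree has 0 nodes { }, right has 2 {8, 19}.
    Root 19: left subtree has 1 node {8}, right has 0 { }.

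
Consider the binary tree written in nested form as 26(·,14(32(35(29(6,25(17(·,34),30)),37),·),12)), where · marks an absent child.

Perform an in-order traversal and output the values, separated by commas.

26, 6, 29, 17, 34, 25, 30, 35, 37, 32, 14, 12

In-order visits the left subtree, then the node, then the right subtree.
At 26: no left child.
Visit 26.
At 26: go right to 14.
  At 14: go left to 32.
    At 32: go left to 35.
      At 35: go left to 29.
        At 29: go left to 6.
          6 is a leaf — visit 6.
        Visit 29.
        At 29: go right to 25.
          At 25: go left to 17.
            At 17: no left child.
            Visit 17.
            At 17: go right to 34.
              34 is a leaf — visit 34.
          Visit 25.
          At 25: go right to 30.
            30 is a leaf — visit 30.
      Visit 35.
      At 35: go right to 37.
        37 is a leaf — visit 37.
    Visit 32.
    At 32: no right child.
  Visit 14.
  At 14: go right to 12.
    12 is a leaf — visit 12.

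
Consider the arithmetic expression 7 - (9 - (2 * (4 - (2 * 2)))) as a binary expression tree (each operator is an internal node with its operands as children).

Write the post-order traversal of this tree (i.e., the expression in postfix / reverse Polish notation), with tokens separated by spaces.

Post-order on an expression tree gives postfix notation: for each operator, emit left operand, right operand, then the operator.

7 9 2 4 2 2 * - * - -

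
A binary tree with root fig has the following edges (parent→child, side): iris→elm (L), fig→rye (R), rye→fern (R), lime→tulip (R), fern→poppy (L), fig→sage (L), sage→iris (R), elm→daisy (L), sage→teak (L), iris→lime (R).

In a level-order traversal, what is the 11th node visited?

Level-order visits nodes level by level from the root, left to right within each level.
Level 0: fig
Level 1: sage, rye
Level 2: teak, iris, fern
Level 3: elm, lime, poppy
Level 4: daisy, tulip
Full level-order sequence: fig, sage, rye, teak, iris, fern, elm, lime, poppy, daisy, tulip.

tulip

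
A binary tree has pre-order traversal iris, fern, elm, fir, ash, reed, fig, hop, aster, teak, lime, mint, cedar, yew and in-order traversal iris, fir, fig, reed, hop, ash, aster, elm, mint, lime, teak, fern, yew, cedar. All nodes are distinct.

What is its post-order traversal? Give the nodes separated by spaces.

fig hop reed aster ash fir mint lime teak elm yew cedar fern iris

The first element of pre-order is the root; it splits in-order into left and right subtrees.
Root iris: left subtree has 0 nodes { }, right has 13 {fir, fig, reed, hop, ash, aster, elm, mint, lime, teak, fern, yew, cedar}.
  Root fern: left subtree has 10 nodes {fir, fig, reed, hop, ash, aster, elm, mint, lime, teak}, right has 2 {yew, cedar}.
    Root elm: left subtree has 6 nodes {fir, fig, reed, hop, ash, aster}, right has 3 {mint, lime, teak}.
      Root fir: left subtree has 0 nodes { }, right has 5 {fig, reed, hop, ash, aster}.
        Root ash: left subtree has 3 nodes {fig, reed, hop}, right has 1 {aster}.
          Root reed: left subtree has 1 node {fig}, right has 1 {hop}.
      Root teak: left subtree has 2 nodes {mint, lime}, right has 0 { }.
        Root lime: left subtree has 1 node {mint}, right has 0 { }.
    Root cedar: left subtree has 1 node {yew}, right has 0 { }.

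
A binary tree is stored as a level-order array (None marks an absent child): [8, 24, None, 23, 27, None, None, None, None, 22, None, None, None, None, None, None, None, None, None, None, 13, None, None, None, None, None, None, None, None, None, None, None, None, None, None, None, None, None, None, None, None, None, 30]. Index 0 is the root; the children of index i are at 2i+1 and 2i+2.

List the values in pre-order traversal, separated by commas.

8, 24, 23, 27, 22, 13, 30

Pre-order visits the node, then its left subtree, then its right subtree.
Visit 8.
At 8: go left to 24.
  Visit 24.
  At 24: go left to 23.
    23 is a leaf — visit 23.
  At 24: go right to 27.
    Visit 27.
    At 27: go left to 22.
      Visit 22.
      At 22: no left child.
      At 22: go right to 13.
        Visit 13.
        At 13: no left child.
        At 13: go right to 30.
          30 is a leaf — visit 30.
    At 27: no right child.
At 8: no right child.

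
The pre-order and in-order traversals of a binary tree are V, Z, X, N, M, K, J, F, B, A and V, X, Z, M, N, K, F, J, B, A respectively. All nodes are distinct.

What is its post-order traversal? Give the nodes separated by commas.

The first element of pre-order is the root; it splits in-order into left and right subtrees.
Root V: left subtree has 0 nodes { }, right has 9 {X, Z, M, N, K, F, J, B, A}.
  Root Z: left subtree has 1 node {X}, right has 7 {M, N, K, F, J, B, A}.
    Root N: left subtree has 1 node {M}, right has 5 {K, F, J, B, A}.
      Root K: left subtree has 0 nodes { }, right has 4 {F, J, B, A}.
        Root J: left subtree has 1 node {F}, right has 2 {B, A}.
          Root B: left subtree has 0 nodes { }, right has 1 {A}.

X, M, F, A, B, J, K, N, Z, V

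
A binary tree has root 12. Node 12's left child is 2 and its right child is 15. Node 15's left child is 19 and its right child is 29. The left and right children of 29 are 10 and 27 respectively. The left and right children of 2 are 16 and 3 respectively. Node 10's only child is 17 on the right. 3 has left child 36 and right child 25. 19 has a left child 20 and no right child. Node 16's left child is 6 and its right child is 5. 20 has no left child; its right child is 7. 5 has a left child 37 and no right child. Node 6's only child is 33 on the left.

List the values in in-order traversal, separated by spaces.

In-order visits the left subtree, then the node, then the right subtree.
At 12: go left to 2.
  At 2: go left to 16.
    At 16: go left to 6.
      At 6: go left to 33.
        33 is a leaf — visit 33.
      Visit 6.
      At 6: no right child.
    Visit 16.
    At 16: go right to 5.
      At 5: go left to 37.
        37 is a leaf — visit 37.
      Visit 5.
      At 5: no right child.
  Visit 2.
  At 2: go right to 3.
    At 3: go left to 36.
      36 is a leaf — visit 36.
    Visit 3.
    At 3: go right to 25.
      25 is a leaf — visit 25.
Visit 12.
At 12: go right to 15.
  At 15: go left to 19.
    At 19: go left to 20.
      At 20: no left child.
      Visit 20.
      At 20: go right to 7.
        7 is a leaf — visit 7.
    Visit 19.
    At 19: no right child.
  Visit 15.
  At 15: go right to 29.
    At 29: go left to 10.
      At 10: no left child.
      Visit 10.
      At 10: go right to 17.
        17 is a leaf — visit 17.
    Visit 29.
    At 29: go right to 27.
      27 is a leaf — visit 27.

33 6 16 37 5 2 36 3 25 12 20 7 19 15 10 17 29 27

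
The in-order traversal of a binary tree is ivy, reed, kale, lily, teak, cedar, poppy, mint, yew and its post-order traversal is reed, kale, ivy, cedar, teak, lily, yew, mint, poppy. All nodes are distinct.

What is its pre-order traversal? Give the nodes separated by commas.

The last element of post-order is the root; it splits in-order into left and right subtrees.
Root poppy: left subtree has 6 nodes {ivy, reed, kale, lily, teak, cedar}, right has 2 {mint, yew}.
  Root lily: left subtree has 3 nodes {ivy, reed, kale}, right has 2 {teak, cedar}.
    Root ivy: left subtree has 0 nodes { }, right has 2 {reed, kale}.
      Root kale: left subtree has 1 node {reed}, right has 0 { }.
    Root teak: left subtree has 0 nodes { }, right has 1 {cedar}.
  Root mint: left subtree has 0 nodes { }, right has 1 {yew}.

poppy, lily, ivy, kale, reed, teak, cedar, mint, yew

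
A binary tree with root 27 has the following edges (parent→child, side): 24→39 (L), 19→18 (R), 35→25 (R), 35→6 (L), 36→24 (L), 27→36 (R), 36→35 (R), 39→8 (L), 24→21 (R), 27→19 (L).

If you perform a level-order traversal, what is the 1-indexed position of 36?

3

Level-order visits nodes level by level from the root, left to right within each level.
Level 0: 27
Level 1: 19, 36
Level 2: 18, 24, 35
Level 3: 39, 21, 6, 25
Level 4: 8
Full level-order sequence: 27, 19, 36, 18, 24, 35, 39, 21, 6, 25, 8.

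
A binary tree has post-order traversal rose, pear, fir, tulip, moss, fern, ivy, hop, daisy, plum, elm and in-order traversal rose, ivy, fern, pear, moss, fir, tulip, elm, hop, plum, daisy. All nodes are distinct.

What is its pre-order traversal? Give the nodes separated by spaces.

elm ivy rose fern moss pear tulip fir plum hop daisy

The last element of post-order is the root; it splits in-order into left and right subtrees.
Root elm: left subtree has 7 nodes {rose, ivy, fern, pear, moss, fir, tulip}, right has 3 {hop, plum, daisy}.
  Root ivy: left subtree has 1 node {rose}, right has 5 {fern, pear, moss, fir, tulip}.
    Root fern: left subtree has 0 nodes { }, right has 4 {pear, moss, fir, tulip}.
      Root moss: left subtree has 1 node {pear}, right has 2 {fir, tulip}.
        Root tulip: left subtree has 1 node {fir}, right has 0 { }.
  Root plum: left subtree has 1 node {hop}, right has 1 {daisy}.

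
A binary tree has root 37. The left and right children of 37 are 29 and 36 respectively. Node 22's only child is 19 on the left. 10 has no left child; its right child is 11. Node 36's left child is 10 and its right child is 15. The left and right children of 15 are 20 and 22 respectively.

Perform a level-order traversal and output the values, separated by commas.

Level-order visits nodes level by level from the root, left to right within each level.
Level 0: 37
Level 1: 29, 36
Level 2: 10, 15
Level 3: 11, 20, 22
Level 4: 19

37, 29, 36, 10, 15, 11, 20, 22, 19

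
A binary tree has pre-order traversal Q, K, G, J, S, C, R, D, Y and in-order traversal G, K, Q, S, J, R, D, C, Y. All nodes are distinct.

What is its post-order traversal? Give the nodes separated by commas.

G, K, S, D, R, Y, C, J, Q

The first element of pre-order is the root; it splits in-order into left and right subtrees.
Root Q: left subtree has 2 nodes {G, K}, right has 6 {S, J, R, D, C, Y}.
  Root K: left subtree has 1 node {G}, right has 0 { }.
  Root J: left subtree has 1 node {S}, right has 4 {R, D, C, Y}.
    Root C: left subtree has 2 nodes {R, D}, right has 1 {Y}.
      Root R: left subtree has 0 nodes { }, right has 1 {D}.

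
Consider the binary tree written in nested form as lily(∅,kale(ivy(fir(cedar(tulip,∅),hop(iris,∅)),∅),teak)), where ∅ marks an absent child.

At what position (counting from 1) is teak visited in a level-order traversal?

Level-order visits nodes level by level from the root, left to right within each level.
Level 0: lily
Level 1: kale
Level 2: ivy, teak
Level 3: fir
Level 4: cedar, hop
Level 5: tulip, iris
Full level-order sequence: lily, kale, ivy, teak, fir, cedar, hop, tulip, iris.

4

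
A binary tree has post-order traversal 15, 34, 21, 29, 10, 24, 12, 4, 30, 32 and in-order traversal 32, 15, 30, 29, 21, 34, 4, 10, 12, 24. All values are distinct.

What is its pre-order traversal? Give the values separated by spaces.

32 30 15 4 29 21 34 12 10 24

The last element of post-order is the root; it splits in-order into left and right subtrees.
Root 32: left subtree has 0 nodes { }, right has 9 {15, 30, 29, 21, 34, 4, 10, 12, 24}.
  Root 30: left subtree has 1 node {15}, right has 7 {29, 21, 34, 4, 10, 12, 24}.
    Root 4: left subtree has 3 nodes {29, 21, 34}, right has 3 {10, 12, 24}.
      Root 29: left subtree has 0 nodes { }, right has 2 {21, 34}.
        Root 21: left subtree has 0 nodes { }, right has 1 {34}.
      Root 12: left subtree has 1 node {10}, right has 1 {24}.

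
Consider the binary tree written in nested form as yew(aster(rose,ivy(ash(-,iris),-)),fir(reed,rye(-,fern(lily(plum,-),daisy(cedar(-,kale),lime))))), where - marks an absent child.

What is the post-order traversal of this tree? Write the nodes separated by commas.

Post-order visits the left subtree, then the right subtree, then the node.
At yew: go left to aster.
  At aster: go left to rose.
    rose is a leaf — visit rose.
  At aster: go right to ivy.
    At ivy: go left to ash.
      At ash: no left child.
      At ash: go right to iris.
        iris is a leaf — visit iris.
      Visit ash.
    At ivy: no right child.
    Visit ivy.
  Visit aster.
At yew: go right to fir.
  At fir: go left to reed.
    reed is a leaf — visit reed.
  At fir: go right to rye.
    At rye: no left child.
    At rye: go right to fern.
      At fern: go left to lily.
        At lily: go left to plum.
          plum is a leaf — visit plum.
        At lily: no right child.
        Visit lily.
      At fern: go right to daisy.
        At daisy: go left to cedar.
          At cedar: no left child.
          At cedar: go right to kale.
            kale is a leaf — visit kale.
          Visit cedar.
        At daisy: go right to lime.
          lime is a leaf — visit lime.
        Visit daisy.
      Visit fern.
    Visit rye.
  Visit fir.
Visit yew.

rose, iris, ash, ivy, aster, reed, plum, lily, kale, cedar, lime, daisy, fern, rye, fir, yew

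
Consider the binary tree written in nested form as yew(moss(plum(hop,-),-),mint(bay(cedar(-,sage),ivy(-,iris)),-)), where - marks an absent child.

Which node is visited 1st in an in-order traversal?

hop

In-order visits the left subtree, then the node, then the right subtree.
At yew: go left to moss.
  At moss: go left to plum.
    At plum: go left to hop.
      hop is a leaf — visit hop.
    Visit plum.
    At plum: no right child.
  Visit moss.
  At moss: no right child.
Visit yew.
At yew: go right to mint.
  At mint: go left to bay.
    At bay: go left to cedar.
      At cedar: no left child.
      Visit cedar.
      At cedar: go right to sage.
        sage is a leaf — visit sage.
    Visit bay.
    At bay: go right to ivy.
      At ivy: no left child.
      Visit ivy.
      At ivy: go right to iris.
        iris is a leaf — visit iris.
  Visit mint.
  At mint: no right child.
Full in-order sequence: hop, plum, moss, yew, cedar, sage, bay, ivy, iris, mint.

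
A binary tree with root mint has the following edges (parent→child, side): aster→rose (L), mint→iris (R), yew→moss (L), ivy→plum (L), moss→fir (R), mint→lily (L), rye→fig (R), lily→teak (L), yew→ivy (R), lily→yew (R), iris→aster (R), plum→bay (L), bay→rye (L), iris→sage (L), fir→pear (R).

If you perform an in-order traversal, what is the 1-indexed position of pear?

5

In-order visits the left subtree, then the node, then the right subtree.
At mint: go left to lily.
  At lily: go left to teak.
    teak is a leaf — visit teak.
  Visit lily.
  At lily: go right to yew.
    At yew: go left to moss.
      At moss: no left child.
      Visit moss.
      At moss: go right to fir.
        At fir: no left child.
        Visit fir.
        At fir: go right to pear.
          pear is a leaf — visit pear.
    Visit yew.
    At yew: go right to ivy.
      At ivy: go left to plum.
        At plum: go left to bay.
          At bay: go left to rye.
            At rye: no left child.
            Visit rye.
            At rye: go right to fig.
              fig is a leaf — visit fig.
          Visit bay.
          At bay: no right child.
        Visit plum.
        At plum: no right child.
      Visit ivy.
      At ivy: no right child.
Visit mint.
At mint: go right to iris.
  At iris: go left to sage.
    sage is a leaf — visit sage.
  Visit iris.
  At iris: go right to aster.
    At aster: go left to rose.
      rose is a leaf — visit rose.
    Visit aster.
    At aster: no right child.
Full in-order sequence: teak, lily, moss, fir, pear, yew, rye, fig, bay, plum, ivy, mint, sage, iris, rose, aster.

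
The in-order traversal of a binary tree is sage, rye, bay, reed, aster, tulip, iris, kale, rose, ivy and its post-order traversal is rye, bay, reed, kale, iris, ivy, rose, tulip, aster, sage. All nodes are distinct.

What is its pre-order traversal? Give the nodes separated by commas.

The last element of post-order is the root; it splits in-order into left and right subtrees.
Root sage: left subtree has 0 nodes { }, right has 9 {rye, bay, reed, aster, tulip, iris, kale, rose, ivy}.
  Root aster: left subtree has 3 nodes {rye, bay, reed}, right has 5 {tulip, iris, kale, rose, ivy}.
    Root reed: left subtree has 2 nodes {rye, bay}, right has 0 { }.
      Root bay: left subtree has 1 node {rye}, right has 0 { }.
    Root tulip: left subtree has 0 nodes { }, right has 4 {iris, kale, rose, ivy}.
      Root rose: left subtree has 2 nodes {iris, kale}, right has 1 {ivy}.
        Root iris: left subtree has 0 nodes { }, right has 1 {kale}.

sage, aster, reed, bay, rye, tulip, rose, iris, kale, ivy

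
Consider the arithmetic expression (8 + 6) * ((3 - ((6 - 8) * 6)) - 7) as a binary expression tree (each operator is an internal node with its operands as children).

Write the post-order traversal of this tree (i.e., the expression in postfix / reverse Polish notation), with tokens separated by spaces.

Post-order on an expression tree gives postfix notation: for each operator, emit left operand, right operand, then the operator.

8 6 + 3 6 8 - 6 * - 7 - *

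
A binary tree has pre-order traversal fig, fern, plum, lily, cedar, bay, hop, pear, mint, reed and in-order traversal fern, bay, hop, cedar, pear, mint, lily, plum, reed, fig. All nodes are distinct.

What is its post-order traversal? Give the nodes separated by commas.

The first element of pre-order is the root; it splits in-order into left and right subtrees.
Root fig: left subtree has 9 nodes {fern, bay, hop, cedar, pear, mint, lily, plum, reed}, right has 0 { }.
  Root fern: left subtree has 0 nodes { }, right has 8 {bay, hop, cedar, pear, mint, lily, plum, reed}.
    Root plum: left subtree has 6 nodes {bay, hop, cedar, pear, mint, lily}, right has 1 {reed}.
      Root lily: left subtree has 5 nodes {bay, hop, cedar, pear, mint}, right has 0 { }.
        Root cedar: left subtree has 2 nodes {bay, hop}, right has 2 {pear, mint}.
          Root bay: left subtree has 0 nodes { }, right has 1 {hop}.
          Root pear: left subtree has 0 nodes { }, right has 1 {mint}.

hop, bay, mint, pear, cedar, lily, reed, plum, fern, fig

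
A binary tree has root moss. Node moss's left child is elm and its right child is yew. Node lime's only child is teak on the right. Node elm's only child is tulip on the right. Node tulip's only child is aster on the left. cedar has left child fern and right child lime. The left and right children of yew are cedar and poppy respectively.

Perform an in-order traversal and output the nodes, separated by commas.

elm, aster, tulip, moss, fern, cedar, lime, teak, yew, poppy

In-order visits the left subtree, then the node, then the right subtree.
At moss: go left to elm.
  At elm: no left child.
  Visit elm.
  At elm: go right to tulip.
    At tulip: go left to aster.
      aster is a leaf — visit aster.
    Visit tulip.
    At tulip: no right child.
Visit moss.
At moss: go right to yew.
  At yew: go left to cedar.
    At cedar: go left to fern.
      fern is a leaf — visit fern.
    Visit cedar.
    At cedar: go right to lime.
      At lime: no left child.
      Visit lime.
      At lime: go right to teak.
        teak is a leaf — visit teak.
  Visit yew.
  At yew: go right to poppy.
    poppy is a leaf — visit poppy.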